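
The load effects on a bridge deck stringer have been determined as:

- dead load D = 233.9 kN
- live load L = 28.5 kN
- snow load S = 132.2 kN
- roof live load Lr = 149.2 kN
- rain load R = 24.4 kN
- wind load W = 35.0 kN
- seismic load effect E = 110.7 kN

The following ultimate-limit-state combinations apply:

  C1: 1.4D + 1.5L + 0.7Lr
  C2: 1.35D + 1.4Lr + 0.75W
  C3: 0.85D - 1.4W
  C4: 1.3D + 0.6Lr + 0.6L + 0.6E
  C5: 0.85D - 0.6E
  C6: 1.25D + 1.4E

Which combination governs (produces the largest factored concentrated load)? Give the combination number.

C1: 1.4(233.9) + 1.5(28.5) + 0.7(149.2) = 327.46 + 42.75 + 104.44 = 474.65
C2: 1.35(233.9) + 1.4(149.2) + 0.75(35.0) = 315.77 + 208.88 + 26.25 = 550.90
C3: 0.85(233.9) - 1.4(35.0) = 198.82 - 49.00 = 149.82
C4: 1.3(233.9) + 0.6(149.2) + 0.6(28.5) + 0.6(110.7) = 304.07 + 89.52 + 17.10 + 66.42 = 477.11
C5: 0.85(233.9) - 0.6(110.7) = 198.82 - 66.42 = 132.40
C6: 1.25(233.9) + 1.4(110.7) = 292.38 + 154.98 = 447.36
The largest value is 550.90 kN from combination 2.

Combination 2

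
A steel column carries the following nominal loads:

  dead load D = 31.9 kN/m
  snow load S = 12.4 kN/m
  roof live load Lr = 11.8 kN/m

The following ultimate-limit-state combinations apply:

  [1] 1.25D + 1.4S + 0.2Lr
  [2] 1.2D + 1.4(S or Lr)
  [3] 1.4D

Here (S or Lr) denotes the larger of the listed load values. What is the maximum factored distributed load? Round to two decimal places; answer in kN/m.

59.60 kN/m

(S or Lr) → S = 12.4 kN/m.
[1] 1.25(31.9) + 1.4(12.4) + 0.2(11.8) = 59.60
[2] 1.2(31.9) + 1.4(12.4) = 55.64
[3] 1.4(31.9) = 44.66
Combination 1 governs: w_u = 59.60 kN/m.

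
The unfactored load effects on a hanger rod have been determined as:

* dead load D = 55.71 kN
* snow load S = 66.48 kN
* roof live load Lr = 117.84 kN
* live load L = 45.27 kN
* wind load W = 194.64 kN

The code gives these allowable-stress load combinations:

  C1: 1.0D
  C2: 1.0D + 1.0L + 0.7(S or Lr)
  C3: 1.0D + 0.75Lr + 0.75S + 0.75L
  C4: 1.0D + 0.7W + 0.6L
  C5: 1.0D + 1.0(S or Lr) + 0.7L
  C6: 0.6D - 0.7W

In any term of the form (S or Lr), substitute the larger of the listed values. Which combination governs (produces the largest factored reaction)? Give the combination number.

(S or Lr) → Lr = 117.84 kN.
C1: 1.0(55.71) = 55.71
C2: 1.0(55.71) + 1.0(45.27) + 0.7(117.84) = 55.71 + 45.27 + 82.49 = 183.47
C3: 1.0(55.71) + 0.75(117.84) + 0.75(66.48) + 0.75(45.27) = 55.71 + 88.38 + 49.86 + 33.95 = 227.90
C4: 1.0(55.71) + 0.7(194.64) + 0.6(45.27) = 55.71 + 136.25 + 27.16 = 219.12
C5: 1.0(55.71) + 1.0(117.84) + 0.7(45.27) = 55.71 + 117.84 + 31.69 = 205.24
C6: 0.6(55.71) - 0.7(194.64) = 33.43 - 136.25 = -102.82
The largest value is 227.90 kN from combination 3.

Combination 3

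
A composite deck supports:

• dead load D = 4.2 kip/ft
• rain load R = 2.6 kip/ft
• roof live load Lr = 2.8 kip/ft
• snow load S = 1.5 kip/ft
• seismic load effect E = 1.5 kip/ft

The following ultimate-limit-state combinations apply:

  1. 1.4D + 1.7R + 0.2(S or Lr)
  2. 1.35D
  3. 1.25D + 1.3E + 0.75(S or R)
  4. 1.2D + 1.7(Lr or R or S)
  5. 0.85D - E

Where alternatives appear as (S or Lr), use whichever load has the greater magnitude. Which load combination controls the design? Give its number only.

(S or Lr) → Lr = 2.8 kip/ft; (S or R) → R = 2.6 kip/ft; (Lr or R or S) → Lr = 2.8 kip/ft.
1. 1.4(4.2) + 1.7(2.6) + 0.2(2.8) = 5.9 + 4.4 + 0.6 = 10.9
2. 1.35(4.2) = 5.7
3. 1.25(4.2) + 1.3(1.5) + 0.75(2.6) = 9.2
4. 1.2(4.2) + 1.7(2.8) = 5.0 + 4.8 = 9.8
5. 0.85(4.2) - 1.0(1.5) = 3.6 - 1.5 = 2.1
The largest value is 10.9 kip/ft from combination 1.

Combination 1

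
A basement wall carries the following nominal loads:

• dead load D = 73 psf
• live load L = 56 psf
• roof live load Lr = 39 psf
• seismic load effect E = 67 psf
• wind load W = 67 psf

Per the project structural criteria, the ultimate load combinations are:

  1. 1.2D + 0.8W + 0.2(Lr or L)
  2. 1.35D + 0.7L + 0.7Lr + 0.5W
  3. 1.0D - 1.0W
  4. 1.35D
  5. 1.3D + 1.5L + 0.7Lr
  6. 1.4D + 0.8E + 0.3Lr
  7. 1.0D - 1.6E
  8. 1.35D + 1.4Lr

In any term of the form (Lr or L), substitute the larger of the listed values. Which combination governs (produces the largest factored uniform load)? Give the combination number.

Combination 5

(Lr or L) → L = 56 psf.
1. 1.2(73) + 0.8(67) + 0.2(56) = 87.6 + 53.6 + 11.2 = 152.4
2. 1.35(73) + 0.7(56) + 0.7(39) + 0.5(67) = 98.6 + 39.2 + 27.3 + 33.5 = 198.6
3. 1.0(73) - 1.0(67) = 73.0 - 67.0 = 6.0
4. 1.35(73) = 98.6
5. 1.3(73) + 1.5(56) + 0.7(39) = 94.9 + 84.0 + 27.3 = 206.2
6. 1.4(73) + 0.8(67) + 0.3(39) = 102.2 + 53.6 + 11.7 = 167.5
7. 1.0(73) - 1.6(67) = 73.0 - 107.2 = -34.2
8. 1.35(73) + 1.4(39) = 98.6 + 54.6 = 153.2
The largest value is 206.2 psf from combination 5.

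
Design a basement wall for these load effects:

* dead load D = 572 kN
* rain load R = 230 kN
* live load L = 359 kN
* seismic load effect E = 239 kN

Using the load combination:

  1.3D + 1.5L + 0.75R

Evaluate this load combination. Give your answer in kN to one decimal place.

1454.6 kN

1.3(572) + 1.5(359) + 0.75(230) = 1454.6
N_u = 1454.6 kN.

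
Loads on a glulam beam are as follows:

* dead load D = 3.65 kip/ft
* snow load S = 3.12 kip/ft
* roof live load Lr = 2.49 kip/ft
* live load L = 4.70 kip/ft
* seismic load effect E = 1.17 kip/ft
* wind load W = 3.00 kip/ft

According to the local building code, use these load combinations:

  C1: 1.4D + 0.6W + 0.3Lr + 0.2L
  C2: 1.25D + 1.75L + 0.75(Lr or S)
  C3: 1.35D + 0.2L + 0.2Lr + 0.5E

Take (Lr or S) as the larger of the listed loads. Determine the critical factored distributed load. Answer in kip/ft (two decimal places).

15.13 kip/ft

(Lr or S) → S = 3.12 kip/ft.
C1: 1.4(3.65) + 0.6(3.00) + 0.3(2.49) + 0.2(4.70) = 5.11 + 1.80 + 0.75 + 0.94 = 8.60
C2: 1.25(3.65) + 1.75(4.70) + 0.75(3.12) = 4.56 + 8.23 + 2.34 = 15.13
C3: 1.35(3.65) + 0.2(4.70) + 0.2(2.49) + 0.5(1.17) = 6.95
The controlling combination is 2, giving 15.13 kip/ft.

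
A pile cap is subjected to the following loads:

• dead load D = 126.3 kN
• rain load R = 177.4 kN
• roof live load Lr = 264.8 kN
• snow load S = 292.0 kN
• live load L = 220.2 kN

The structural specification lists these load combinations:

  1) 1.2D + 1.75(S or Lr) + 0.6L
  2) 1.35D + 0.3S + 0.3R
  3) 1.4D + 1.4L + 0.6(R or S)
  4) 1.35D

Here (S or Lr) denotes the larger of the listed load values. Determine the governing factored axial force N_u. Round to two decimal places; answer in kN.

(S or Lr) → S = 292.0 kN; (R or S) → S = 292.0 kN.
1) 1.2(126.3) + 1.75(292.0) + 0.6(220.2) = 794.68
2) 1.35(126.3) + 0.3(292.0) + 0.3(177.4) = 311.33
3) 1.4(126.3) + 1.4(220.2) + 0.6(292.0) = 660.30
4) 1.35(126.3) = 170.51
Combination 1 governs: N_u = 794.68 kN.

794.68 kN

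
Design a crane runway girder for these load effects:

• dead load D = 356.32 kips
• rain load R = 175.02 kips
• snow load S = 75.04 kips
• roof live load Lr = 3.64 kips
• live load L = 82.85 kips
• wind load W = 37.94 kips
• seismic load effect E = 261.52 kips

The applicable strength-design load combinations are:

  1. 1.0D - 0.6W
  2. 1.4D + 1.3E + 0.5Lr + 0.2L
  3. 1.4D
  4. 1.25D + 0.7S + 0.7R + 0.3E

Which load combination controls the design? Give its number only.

Combination 2

1. 1.0(356.32) - 0.6(37.94) = 356.32 - 22.76 = 333.56
2. 1.4(356.32) + 1.3(261.52) + 0.5(3.64) + 0.2(82.85) = 857.21
3. 1.4(356.32) = 498.85
4. 1.25(356.32) + 0.7(75.04) + 0.7(175.02) + 0.3(261.52) = 445.40 + 52.53 + 122.51 + 78.46 = 698.90
The largest value is 857.21 kips from combination 2.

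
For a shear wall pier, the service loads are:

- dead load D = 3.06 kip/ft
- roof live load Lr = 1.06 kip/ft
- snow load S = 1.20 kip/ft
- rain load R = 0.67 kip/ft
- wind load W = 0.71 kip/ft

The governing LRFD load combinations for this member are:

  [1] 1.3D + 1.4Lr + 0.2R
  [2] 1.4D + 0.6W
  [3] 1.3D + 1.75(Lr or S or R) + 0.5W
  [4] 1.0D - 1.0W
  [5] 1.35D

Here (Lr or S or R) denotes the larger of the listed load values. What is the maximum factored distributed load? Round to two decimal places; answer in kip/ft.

(Lr or S or R) → S = 1.20 kip/ft.
[1] 1.3(3.06) + 1.4(1.06) + 0.2(0.67) = 5.60
[2] 1.4(3.06) + 0.6(0.71) = 4.28 + 0.43 = 4.71
[3] 1.3(3.06) + 1.75(1.20) + 0.5(0.71) = 6.43
[4] 1.0(3.06) - 1.0(0.71) = 3.06 - 0.71 = 2.35
[5] 1.35(3.06) = 4.13
Combination 3 governs: w_u = 6.43 kip/ft.

6.43 kip/ft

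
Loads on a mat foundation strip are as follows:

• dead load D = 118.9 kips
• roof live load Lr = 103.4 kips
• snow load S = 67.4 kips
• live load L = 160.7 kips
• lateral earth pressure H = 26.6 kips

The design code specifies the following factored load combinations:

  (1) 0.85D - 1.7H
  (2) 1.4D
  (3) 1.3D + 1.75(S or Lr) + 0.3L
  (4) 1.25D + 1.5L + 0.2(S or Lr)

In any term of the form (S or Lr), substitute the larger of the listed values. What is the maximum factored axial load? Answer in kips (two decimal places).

(S or Lr) → Lr = 103.4 kips.
(1) 0.85(118.9) - 1.7(26.6) = 55.85
(2) 1.4(118.9) = 166.46
(3) 1.3(118.9) + 1.75(103.4) + 0.3(160.7) = 383.73
(4) 1.25(118.9) + 1.5(160.7) + 0.2(103.4) = 410.36
The controlling combination is 4, giving 410.36 kips.

410.36 kips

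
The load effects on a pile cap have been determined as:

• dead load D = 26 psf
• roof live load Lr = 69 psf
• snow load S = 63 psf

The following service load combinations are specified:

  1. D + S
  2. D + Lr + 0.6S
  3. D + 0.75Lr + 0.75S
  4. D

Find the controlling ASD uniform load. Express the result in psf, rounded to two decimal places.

132.80 psf

1. 1.0(26) + 1.0(63) = 26.00 + 63.00 = 89.00
2. 1.0(26) + 1.0(69) + 0.6(63) = 26.00 + 69.00 + 37.80 = 132.80
3. 1.0(26) + 0.75(69) + 0.75(63) = 26.00 + 51.75 + 47.25 = 125.00
4. 1.0(26) = 26.00
The controlling combination is 2, giving 132.80 psf.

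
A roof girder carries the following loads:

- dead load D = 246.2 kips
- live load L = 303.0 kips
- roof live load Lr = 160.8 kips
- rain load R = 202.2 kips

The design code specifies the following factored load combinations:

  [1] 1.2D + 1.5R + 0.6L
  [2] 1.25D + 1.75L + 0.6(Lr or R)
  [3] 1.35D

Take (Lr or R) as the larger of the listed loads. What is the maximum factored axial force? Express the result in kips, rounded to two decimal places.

(Lr or R) → R = 202.2 kips.
[1] 1.2(246.2) + 1.5(202.2) + 0.6(303.0) = 295.44 + 303.30 + 181.80 = 780.54
[2] 1.25(246.2) + 1.75(303.0) + 0.6(202.2) = 307.75 + 530.25 + 121.32 = 959.32
[3] 1.35(246.2) = 332.37
The controlling combination is 2, giving 959.32 kips.

959.32 kips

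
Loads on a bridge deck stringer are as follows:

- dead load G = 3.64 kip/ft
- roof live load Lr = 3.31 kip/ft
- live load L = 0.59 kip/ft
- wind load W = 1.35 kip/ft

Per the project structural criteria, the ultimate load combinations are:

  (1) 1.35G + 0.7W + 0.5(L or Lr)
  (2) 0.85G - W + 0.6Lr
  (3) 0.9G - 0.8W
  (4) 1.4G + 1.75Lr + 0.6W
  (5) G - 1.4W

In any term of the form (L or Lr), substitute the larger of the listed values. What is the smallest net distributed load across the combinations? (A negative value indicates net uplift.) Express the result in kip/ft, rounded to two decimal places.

(L or Lr) → Lr = 3.31 kip/ft.
(1) 1.35(3.64) + 0.7(1.35) + 0.5(3.31) = 7.51
(2) 0.85(3.64) - 1.0(1.35) + 0.6(3.31) = 3.09 - 1.35 + 1.99 = 3.73
(3) 0.9(3.64) - 0.8(1.35) = 3.28 - 1.08 = 2.20
(4) 1.4(3.64) + 1.75(3.31) + 0.6(1.35) = 5.10 + 5.79 + 0.81 = 11.70
(5) 1.0(3.64) - 1.4(1.35) = 3.64 - 1.89 = 1.75
Combination 5 gives the minimum: 1.75 kip/ft.

1.75 kip/ft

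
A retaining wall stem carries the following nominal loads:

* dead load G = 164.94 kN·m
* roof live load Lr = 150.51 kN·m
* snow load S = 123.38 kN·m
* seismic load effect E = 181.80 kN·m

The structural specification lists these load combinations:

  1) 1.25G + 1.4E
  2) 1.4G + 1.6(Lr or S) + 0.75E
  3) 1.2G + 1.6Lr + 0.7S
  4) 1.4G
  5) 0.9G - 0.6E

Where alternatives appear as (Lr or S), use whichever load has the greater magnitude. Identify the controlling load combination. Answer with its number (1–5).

Combination 2

(Lr or S) → Lr = 150.51 kN·m.
1) 1.25(164.94) + 1.4(181.80) = 206.18 + 254.52 = 460.70
2) 1.4(164.94) + 1.6(150.51) + 0.75(181.80) = 608.08
3) 1.2(164.94) + 1.6(150.51) + 0.7(123.38) = 525.11
4) 1.4(164.94) = 230.92
5) 0.9(164.94) - 0.6(181.80) = 148.45 - 109.08 = 39.37
The largest value is 608.08 kN·m from combination 2.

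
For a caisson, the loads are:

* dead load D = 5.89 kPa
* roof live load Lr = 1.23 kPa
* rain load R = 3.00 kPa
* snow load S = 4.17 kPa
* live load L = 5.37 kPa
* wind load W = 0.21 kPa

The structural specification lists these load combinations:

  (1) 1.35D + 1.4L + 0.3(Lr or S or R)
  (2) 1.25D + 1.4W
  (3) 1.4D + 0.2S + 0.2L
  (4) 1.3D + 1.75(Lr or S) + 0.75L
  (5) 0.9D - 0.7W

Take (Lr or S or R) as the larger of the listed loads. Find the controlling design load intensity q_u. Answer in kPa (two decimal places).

(Lr or S or R) → S = 4.17 kPa; (Lr or S) → S = 4.17 kPa.
(1) 1.35(5.89) + 1.4(5.37) + 0.3(4.17) = 7.95 + 7.52 + 1.25 = 16.72
(2) 1.25(5.89) + 1.4(0.21) = 7.66
(3) 1.4(5.89) + 0.2(4.17) + 0.2(5.37) = 8.25 + 0.83 + 1.07 = 10.15
(4) 1.3(5.89) + 1.75(4.17) + 0.75(5.37) = 18.98
(5) 0.9(5.89) - 0.7(0.21) = 5.30 - 0.15 = 5.15
The controlling combination is 4, giving 18.98 kPa.

18.98 kPa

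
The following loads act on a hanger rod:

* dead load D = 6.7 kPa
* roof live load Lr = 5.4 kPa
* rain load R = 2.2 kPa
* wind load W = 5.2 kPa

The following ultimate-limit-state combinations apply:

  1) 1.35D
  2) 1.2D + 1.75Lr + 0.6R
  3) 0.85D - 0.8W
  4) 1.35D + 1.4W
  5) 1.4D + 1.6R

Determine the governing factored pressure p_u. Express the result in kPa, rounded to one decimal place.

18.8 kPa

1) 1.35(6.7) = 9.0
2) 1.2(6.7) + 1.75(5.4) + 0.6(2.2) = 8.0 + 9.5 + 1.3 = 18.8
3) 0.85(6.7) - 0.8(5.2) = 5.7 - 4.2 = 1.5
4) 1.35(6.7) + 1.4(5.2) = 9.0 + 7.3 = 16.3
5) 1.4(6.7) + 1.6(2.2) = 9.4 + 3.5 = 12.9
Combination 2 governs: p_u = 18.8 kPa.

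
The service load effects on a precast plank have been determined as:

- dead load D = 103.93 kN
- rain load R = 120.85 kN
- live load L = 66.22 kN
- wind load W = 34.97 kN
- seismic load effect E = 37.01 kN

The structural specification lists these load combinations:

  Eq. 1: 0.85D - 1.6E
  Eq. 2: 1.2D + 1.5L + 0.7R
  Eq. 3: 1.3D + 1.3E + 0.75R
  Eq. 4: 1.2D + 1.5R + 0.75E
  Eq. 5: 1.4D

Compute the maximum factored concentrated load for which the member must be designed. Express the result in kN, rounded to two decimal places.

Eq. 1: 0.85(103.93) - 1.6(37.01) = 88.34 - 59.22 = 29.12
Eq. 2: 1.2(103.93) + 1.5(66.22) + 0.7(120.85) = 308.64
Eq. 3: 1.3(103.93) + 1.3(37.01) + 0.75(120.85) = 135.11 + 48.11 + 90.64 = 273.86
Eq. 4: 1.2(103.93) + 1.5(120.85) + 0.75(37.01) = 333.75
Eq. 5: 1.4(103.93) = 145.50
Maximum is from combination 4.

333.75 kN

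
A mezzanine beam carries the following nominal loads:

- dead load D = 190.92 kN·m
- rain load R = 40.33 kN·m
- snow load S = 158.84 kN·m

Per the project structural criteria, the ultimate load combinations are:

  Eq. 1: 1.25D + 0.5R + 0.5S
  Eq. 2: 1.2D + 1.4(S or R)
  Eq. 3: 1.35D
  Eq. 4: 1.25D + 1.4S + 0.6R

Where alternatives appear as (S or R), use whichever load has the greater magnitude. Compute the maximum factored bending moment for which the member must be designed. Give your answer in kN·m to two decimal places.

(S or R) → S = 158.84 kN·m.
Eq. 1: 1.25(190.92) + 0.5(40.33) + 0.5(158.84) = 238.65 + 20.17 + 79.42 = 338.24
Eq. 2: 1.2(190.92) + 1.4(158.84) = 229.10 + 222.38 = 451.48
Eq. 3: 1.35(190.92) = 257.74
Eq. 4: 1.25(190.92) + 1.4(158.84) + 0.6(40.33) = 485.22
Maximum is from combination 4.

485.22 kN·m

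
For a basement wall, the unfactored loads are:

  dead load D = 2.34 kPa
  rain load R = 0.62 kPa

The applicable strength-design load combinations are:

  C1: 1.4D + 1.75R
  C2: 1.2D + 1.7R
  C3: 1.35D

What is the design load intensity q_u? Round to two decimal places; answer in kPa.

C1: 1.4(2.34) + 1.75(0.62) = 4.36
C2: 1.2(2.34) + 1.7(0.62) = 2.81 + 1.05 = 3.86
C3: 1.35(2.34) = 3.16
Combination 1 governs: q_u = 4.36 kPa.

4.36 kPa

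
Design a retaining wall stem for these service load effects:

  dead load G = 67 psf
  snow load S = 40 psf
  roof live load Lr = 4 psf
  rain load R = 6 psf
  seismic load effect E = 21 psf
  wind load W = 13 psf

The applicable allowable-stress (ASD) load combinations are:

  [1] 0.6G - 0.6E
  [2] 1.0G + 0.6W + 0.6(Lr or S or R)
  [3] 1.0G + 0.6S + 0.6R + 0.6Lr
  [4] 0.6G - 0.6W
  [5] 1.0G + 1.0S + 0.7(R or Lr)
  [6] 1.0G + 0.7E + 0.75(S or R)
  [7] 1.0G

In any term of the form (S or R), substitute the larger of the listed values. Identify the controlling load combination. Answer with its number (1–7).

(Lr or S or R) → S = 40 psf; (R or Lr) → R = 6 psf; (S or R) → S = 40 psf.
[1] 0.6(67) - 0.6(21) = 40.20 - 12.60 = 27.60
[2] 1.0(67) + 0.6(13) + 0.6(40) = 67.00 + 7.80 + 24.00 = 98.80
[3] 1.0(67) + 0.6(40) + 0.6(6) + 0.6(4) = 67.00 + 24.00 + 3.60 + 2.40 = 97.00
[4] 0.6(67) - 0.6(13) = 40.20 - 7.80 = 32.40
[5] 1.0(67) + 1.0(40) + 0.7(6) = 67.00 + 40.00 + 4.20 = 111.20
[6] 1.0(67) + 0.7(21) + 0.75(40) = 67.00 + 14.70 + 30.00 = 111.70
[7] 1.0(67) = 67.00
The largest value is 111.70 psf from combination 6.

Combination 6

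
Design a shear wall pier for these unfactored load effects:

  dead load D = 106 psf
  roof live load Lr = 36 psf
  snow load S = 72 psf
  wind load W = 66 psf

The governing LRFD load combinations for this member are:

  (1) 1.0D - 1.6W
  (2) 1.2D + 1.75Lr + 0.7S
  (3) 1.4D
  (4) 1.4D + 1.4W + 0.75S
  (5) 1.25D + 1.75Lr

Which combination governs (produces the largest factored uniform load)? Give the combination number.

Combination 4

(1) 1.0(106) - 1.6(66) = 106.00 - 105.60 = 0.40
(2) 1.2(106) + 1.75(36) + 0.7(72) = 127.20 + 63.00 + 50.40 = 240.60
(3) 1.4(106) = 148.40
(4) 1.4(106) + 1.4(66) + 0.75(72) = 148.40 + 92.40 + 54.00 = 294.80
(5) 1.25(106) + 1.75(36) = 132.50 + 63.00 = 195.50
The largest value is 294.80 psf from combination 4.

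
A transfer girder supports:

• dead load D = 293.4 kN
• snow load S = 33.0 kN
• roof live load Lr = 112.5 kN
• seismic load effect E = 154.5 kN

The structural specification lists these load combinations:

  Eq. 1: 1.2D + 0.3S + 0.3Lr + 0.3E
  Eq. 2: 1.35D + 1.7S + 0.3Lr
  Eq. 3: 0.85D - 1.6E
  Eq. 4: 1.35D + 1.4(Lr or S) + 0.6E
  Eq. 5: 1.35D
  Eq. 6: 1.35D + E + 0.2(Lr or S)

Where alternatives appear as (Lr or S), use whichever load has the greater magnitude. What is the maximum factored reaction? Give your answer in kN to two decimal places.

646.29 kN

(Lr or S) → Lr = 112.5 kN.
Eq. 1: 1.2(293.4) + 0.3(33.0) + 0.3(112.5) + 0.3(154.5) = 352.08 + 9.90 + 33.75 + 46.35 = 442.08
Eq. 2: 1.35(293.4) + 1.7(33.0) + 0.3(112.5) = 396.09 + 56.10 + 33.75 = 485.94
Eq. 3: 0.85(293.4) - 1.6(154.5) = 249.39 - 247.20 = 2.19
Eq. 4: 1.35(293.4) + 1.4(112.5) + 0.6(154.5) = 396.09 + 157.50 + 92.70 = 646.29
Eq. 5: 1.35(293.4) = 396.09
Eq. 6: 1.35(293.4) + 1.0(154.5) + 0.2(112.5) = 396.09 + 154.50 + 22.50 = 573.09
Combination 4 governs: V_u = 646.29 kN.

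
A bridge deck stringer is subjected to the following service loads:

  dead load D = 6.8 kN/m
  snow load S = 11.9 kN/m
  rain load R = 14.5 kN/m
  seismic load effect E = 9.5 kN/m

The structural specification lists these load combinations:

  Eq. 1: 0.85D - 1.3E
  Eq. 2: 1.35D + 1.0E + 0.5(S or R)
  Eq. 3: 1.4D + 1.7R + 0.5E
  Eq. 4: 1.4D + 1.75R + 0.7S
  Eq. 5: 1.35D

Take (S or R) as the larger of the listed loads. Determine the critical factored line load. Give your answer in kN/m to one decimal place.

(S or R) → R = 14.5 kN/m.
Eq. 1: 0.85(6.8) - 1.3(9.5) = 5.8 - 12.4 = -6.6
Eq. 2: 1.35(6.8) + 1.0(9.5) + 0.5(14.5) = 25.9
Eq. 3: 1.4(6.8) + 1.7(14.5) + 0.5(9.5) = 38.9
Eq. 4: 1.4(6.8) + 1.75(14.5) + 0.7(11.9) = 9.5 + 25.4 + 8.3 = 43.2
Eq. 5: 1.35(6.8) = 9.2
Maximum is from combination 4.

43.2 kN/m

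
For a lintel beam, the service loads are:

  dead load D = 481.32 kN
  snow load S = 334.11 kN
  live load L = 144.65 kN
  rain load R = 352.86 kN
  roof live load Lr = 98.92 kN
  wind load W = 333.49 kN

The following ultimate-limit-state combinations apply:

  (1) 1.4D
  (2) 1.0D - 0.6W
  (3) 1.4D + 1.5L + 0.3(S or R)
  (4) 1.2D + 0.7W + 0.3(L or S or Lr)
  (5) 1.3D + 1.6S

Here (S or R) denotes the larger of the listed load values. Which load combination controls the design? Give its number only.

Combination 5

(S or R) → R = 352.86 kN; (L or S or Lr) → S = 334.11 kN.
(1) 1.4(481.32) = 673.85
(2) 1.0(481.32) - 0.6(333.49) = 481.32 - 200.09 = 281.23
(3) 1.4(481.32) + 1.5(144.65) + 0.3(352.86) = 996.68
(4) 1.2(481.32) + 0.7(333.49) + 0.3(334.11) = 911.26
(5) 1.3(481.32) + 1.6(334.11) = 1160.29
The largest value is 1160.29 kN from combination 5.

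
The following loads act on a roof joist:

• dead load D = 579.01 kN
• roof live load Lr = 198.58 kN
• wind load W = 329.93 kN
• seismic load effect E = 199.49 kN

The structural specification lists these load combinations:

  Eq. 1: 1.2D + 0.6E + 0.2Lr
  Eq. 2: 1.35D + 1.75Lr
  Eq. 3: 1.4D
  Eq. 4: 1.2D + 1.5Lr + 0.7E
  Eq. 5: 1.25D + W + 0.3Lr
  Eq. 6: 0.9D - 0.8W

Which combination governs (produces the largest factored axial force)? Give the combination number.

Combination 4

Eq. 1: 1.2(579.01) + 0.6(199.49) + 0.2(198.58) = 854.22
Eq. 2: 1.35(579.01) + 1.75(198.58) = 1129.18
Eq. 3: 1.4(579.01) = 810.61
Eq. 4: 1.2(579.01) + 1.5(198.58) + 0.7(199.49) = 1132.33
Eq. 5: 1.25(579.01) + 1.0(329.93) + 0.3(198.58) = 1113.27
Eq. 6: 0.9(579.01) - 0.8(329.93) = 257.17
The largest value is 1132.33 kN from combination 4.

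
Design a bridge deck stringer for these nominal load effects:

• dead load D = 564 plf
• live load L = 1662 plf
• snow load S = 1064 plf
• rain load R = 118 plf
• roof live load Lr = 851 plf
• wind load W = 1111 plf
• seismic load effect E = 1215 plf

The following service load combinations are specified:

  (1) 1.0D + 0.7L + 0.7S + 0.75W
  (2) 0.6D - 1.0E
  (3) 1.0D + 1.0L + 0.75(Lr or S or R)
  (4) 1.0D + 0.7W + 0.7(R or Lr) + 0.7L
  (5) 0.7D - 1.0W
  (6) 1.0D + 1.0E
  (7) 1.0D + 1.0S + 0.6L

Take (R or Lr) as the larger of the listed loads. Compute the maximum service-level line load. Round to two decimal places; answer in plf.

(Lr or S or R) → S = 1064 plf; (R or Lr) → Lr = 851 plf.
(1) 1.0(564) + 0.7(1662) + 0.7(1064) + 0.75(1111) = 564.00 + 1163.40 + 744.80 + 833.25 = 3305.45
(2) 0.6(564) - 1.0(1215) = 338.40 - 1215.00 = -876.60
(3) 1.0(564) + 1.0(1662) + 0.75(1064) = 564.00 + 1662.00 + 798.00 = 3024.00
(4) 1.0(564) + 0.7(1111) + 0.7(851) + 0.7(1662) = 564.00 + 777.70 + 595.70 + 1163.40 = 3100.80
(5) 0.7(564) - 1.0(1111) = 394.80 - 1111.00 = -716.20
(6) 1.0(564) + 1.0(1215) = 564.00 + 1215.00 = 1779.00
(7) 1.0(564) + 1.0(1064) + 0.6(1662) = 564.00 + 1064.00 + 997.20 = 2625.20
The controlling combination is 1, giving 3305.45 plf.

3305.45 plf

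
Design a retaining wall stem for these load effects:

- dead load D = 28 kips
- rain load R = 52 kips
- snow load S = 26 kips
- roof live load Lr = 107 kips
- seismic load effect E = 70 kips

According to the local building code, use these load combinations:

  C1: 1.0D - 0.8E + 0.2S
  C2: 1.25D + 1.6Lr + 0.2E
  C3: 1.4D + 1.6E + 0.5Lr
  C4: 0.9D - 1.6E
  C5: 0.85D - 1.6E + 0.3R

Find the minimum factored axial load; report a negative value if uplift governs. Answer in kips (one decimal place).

-86.8 kips

C1: 1.0(28) - 0.8(70) + 0.2(26) = 28.0 - 56.0 + 5.2 = -22.8
C2: 1.25(28) + 1.6(107) + 0.2(70) = 35.0 + 171.2 + 14.0 = 220.2
C3: 1.4(28) + 1.6(70) + 0.5(107) = 39.2 + 112.0 + 53.5 = 204.7
C4: 0.9(28) - 1.6(70) = 25.2 - 112.0 = -86.8
C5: 0.85(28) - 1.6(70) + 0.3(52) = 23.8 - 112.0 + 15.6 = -72.6
Combination 4 gives the minimum: -86.8 kips.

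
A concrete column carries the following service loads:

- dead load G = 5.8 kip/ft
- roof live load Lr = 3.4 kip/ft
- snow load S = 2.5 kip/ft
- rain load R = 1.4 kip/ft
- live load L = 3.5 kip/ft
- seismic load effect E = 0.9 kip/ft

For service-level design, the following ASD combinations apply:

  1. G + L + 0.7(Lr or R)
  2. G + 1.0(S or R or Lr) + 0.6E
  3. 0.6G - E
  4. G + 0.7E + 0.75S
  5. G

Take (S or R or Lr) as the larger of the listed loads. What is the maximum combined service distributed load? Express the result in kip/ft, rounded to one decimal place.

(Lr or R) → Lr = 3.4 kip/ft; (S or R or Lr) → Lr = 3.4 kip/ft.
1. 1.0(5.8) + 1.0(3.5) + 0.7(3.4) = 5.8 + 3.5 + 2.4 = 11.7
2. 1.0(5.8) + 1.0(3.4) + 0.6(0.9) = 5.8 + 3.4 + 0.5 = 9.7
3. 0.6(5.8) - 1.0(0.9) = 3.5 - 0.9 = 2.6
4. 1.0(5.8) + 0.7(0.9) + 0.75(2.5) = 5.8 + 0.6 + 1.9 = 8.3
5. 1.0(5.8) = 5.8
Combination 1 governs: w = 11.7 kip/ft.

11.7 kip/ft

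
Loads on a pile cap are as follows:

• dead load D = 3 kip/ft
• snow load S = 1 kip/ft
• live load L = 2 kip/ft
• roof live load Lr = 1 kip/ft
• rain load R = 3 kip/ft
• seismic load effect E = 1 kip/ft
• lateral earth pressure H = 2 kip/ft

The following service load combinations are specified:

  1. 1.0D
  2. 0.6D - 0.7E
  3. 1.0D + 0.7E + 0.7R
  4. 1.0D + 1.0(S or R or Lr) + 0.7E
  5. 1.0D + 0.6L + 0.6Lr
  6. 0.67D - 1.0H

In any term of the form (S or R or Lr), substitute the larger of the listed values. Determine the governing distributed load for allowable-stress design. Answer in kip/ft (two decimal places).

6.70 kip/ft

(S or R or Lr) → R = 3 kip/ft.
1. 1.0(3) = 3.00
2. 0.6(3) - 0.7(1) = 1.10
3. 1.0(3) + 0.7(1) + 0.7(3) = 5.80
4. 1.0(3) + 1.0(3) + 0.7(1) = 6.70
5. 1.0(3) + 0.6(2) + 0.6(1) = 4.80
6. 0.67(3) - 1.0(2) = 0.01
Maximum is from combination 4.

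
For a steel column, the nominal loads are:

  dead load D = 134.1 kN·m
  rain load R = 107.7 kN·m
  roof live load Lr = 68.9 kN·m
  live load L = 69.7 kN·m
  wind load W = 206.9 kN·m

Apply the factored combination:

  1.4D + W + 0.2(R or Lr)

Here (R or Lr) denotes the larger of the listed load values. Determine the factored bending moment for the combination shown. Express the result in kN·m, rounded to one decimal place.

416.2 kN·m

(R or Lr) → R = 107.7 kN·m.
1.4(134.1) + 1.0(206.9) + 0.2(107.7) = 416.2
M_u = 416.2 kN·m.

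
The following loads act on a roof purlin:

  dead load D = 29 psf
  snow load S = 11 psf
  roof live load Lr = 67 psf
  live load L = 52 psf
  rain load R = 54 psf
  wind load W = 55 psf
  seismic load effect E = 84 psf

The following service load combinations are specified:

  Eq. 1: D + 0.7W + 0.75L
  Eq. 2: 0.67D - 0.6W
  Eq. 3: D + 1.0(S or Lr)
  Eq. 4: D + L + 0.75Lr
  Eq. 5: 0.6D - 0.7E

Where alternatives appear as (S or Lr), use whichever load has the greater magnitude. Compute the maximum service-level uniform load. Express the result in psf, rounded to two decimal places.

131.25 psf

(S or Lr) → Lr = 67 psf.
Eq. 1: 1.0(29) + 0.7(55) + 0.75(52) = 29.00 + 38.50 + 39.00 = 106.50
Eq. 2: 0.67(29) - 0.6(55) = 19.43 - 33.00 = -13.57
Eq. 3: 1.0(29) + 1.0(67) = 29.00 + 67.00 = 96.00
Eq. 4: 1.0(29) + 1.0(52) + 0.75(67) = 29.00 + 52.00 + 50.25 = 131.25
Eq. 5: 0.6(29) - 0.7(84) = 17.40 - 58.80 = -41.40
Maximum is from combination 4.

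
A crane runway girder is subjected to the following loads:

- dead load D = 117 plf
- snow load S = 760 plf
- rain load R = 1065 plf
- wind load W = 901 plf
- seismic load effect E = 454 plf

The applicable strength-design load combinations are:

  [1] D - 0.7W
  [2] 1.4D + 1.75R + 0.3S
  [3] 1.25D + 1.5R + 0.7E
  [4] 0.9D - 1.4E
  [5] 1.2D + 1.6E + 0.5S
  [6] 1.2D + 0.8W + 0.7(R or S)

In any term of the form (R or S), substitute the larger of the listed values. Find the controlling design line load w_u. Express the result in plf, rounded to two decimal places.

(R or S) → R = 1065 plf.
[1] 1.0(117) - 0.7(901) = 117.00 - 630.70 = -513.70
[2] 1.4(117) + 1.75(1065) + 0.3(760) = 163.80 + 1863.75 + 228.00 = 2255.55
[3] 1.25(117) + 1.5(1065) + 0.7(454) = 146.25 + 1597.50 + 317.80 = 2061.55
[4] 0.9(117) - 1.4(454) = 105.30 - 635.60 = -530.30
[5] 1.2(117) + 1.6(454) + 0.5(760) = 140.40 + 726.40 + 380.00 = 1246.80
[6] 1.2(117) + 0.8(901) + 0.7(1065) = 140.40 + 720.80 + 745.50 = 1606.70
The controlling combination is 2, giving 2255.55 plf.

2255.55 plf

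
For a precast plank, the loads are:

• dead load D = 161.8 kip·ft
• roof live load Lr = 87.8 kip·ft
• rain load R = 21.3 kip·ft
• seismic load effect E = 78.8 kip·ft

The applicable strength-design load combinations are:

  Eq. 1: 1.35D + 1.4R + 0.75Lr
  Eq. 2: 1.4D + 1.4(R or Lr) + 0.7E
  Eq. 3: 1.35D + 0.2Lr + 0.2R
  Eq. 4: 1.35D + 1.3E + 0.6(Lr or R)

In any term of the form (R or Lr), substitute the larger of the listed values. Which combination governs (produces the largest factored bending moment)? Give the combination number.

Combination 2

(R or Lr) → Lr = 87.8 kip·ft; (Lr or R) → Lr = 87.8 kip·ft.
Eq. 1: 1.35(161.8) + 1.4(21.3) + 0.75(87.8) = 314.10
Eq. 2: 1.4(161.8) + 1.4(87.8) + 0.7(78.8) = 404.60
Eq. 3: 1.35(161.8) + 0.2(87.8) + 0.2(21.3) = 240.25
Eq. 4: 1.35(161.8) + 1.3(78.8) + 0.6(87.8) = 373.55
The largest value is 404.60 kip·ft from combination 2.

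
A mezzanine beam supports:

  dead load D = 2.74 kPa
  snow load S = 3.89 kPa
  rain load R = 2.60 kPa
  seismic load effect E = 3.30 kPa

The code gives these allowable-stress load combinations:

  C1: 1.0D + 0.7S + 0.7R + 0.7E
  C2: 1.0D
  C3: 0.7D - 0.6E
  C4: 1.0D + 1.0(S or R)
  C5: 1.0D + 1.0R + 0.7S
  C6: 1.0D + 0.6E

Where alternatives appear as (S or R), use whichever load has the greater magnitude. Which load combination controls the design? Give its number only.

(S or R) → S = 3.89 kPa.
C1: 1.0(2.74) + 0.7(3.89) + 0.7(2.60) + 0.7(3.30) = 9.59
C2: 1.0(2.74) = 2.74
C3: 0.7(2.74) - 0.6(3.30) = -0.06
C4: 1.0(2.74) + 1.0(3.89) = 6.63
C5: 1.0(2.74) + 1.0(2.60) + 0.7(3.89) = 8.06
C6: 1.0(2.74) + 0.6(3.30) = 4.72
The largest value is 9.59 kPa from combination 1.

Combination 1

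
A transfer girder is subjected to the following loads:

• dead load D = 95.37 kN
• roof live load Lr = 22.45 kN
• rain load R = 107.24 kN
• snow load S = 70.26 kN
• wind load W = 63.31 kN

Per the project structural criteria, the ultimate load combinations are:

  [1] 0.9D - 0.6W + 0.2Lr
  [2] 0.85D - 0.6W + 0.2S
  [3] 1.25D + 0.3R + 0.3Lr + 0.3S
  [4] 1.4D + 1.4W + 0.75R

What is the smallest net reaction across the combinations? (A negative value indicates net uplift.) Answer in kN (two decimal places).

[1] 0.9(95.37) - 0.6(63.31) + 0.2(22.45) = 52.34
[2] 0.85(95.37) - 0.6(63.31) + 0.2(70.26) = 57.13
[3] 1.25(95.37) + 0.3(107.24) + 0.3(22.45) + 0.3(70.26) = 179.20
[4] 1.4(95.37) + 1.4(63.31) + 0.75(107.24) = 302.58
Combination 1 gives the minimum: 52.34 kN.

52.34 kN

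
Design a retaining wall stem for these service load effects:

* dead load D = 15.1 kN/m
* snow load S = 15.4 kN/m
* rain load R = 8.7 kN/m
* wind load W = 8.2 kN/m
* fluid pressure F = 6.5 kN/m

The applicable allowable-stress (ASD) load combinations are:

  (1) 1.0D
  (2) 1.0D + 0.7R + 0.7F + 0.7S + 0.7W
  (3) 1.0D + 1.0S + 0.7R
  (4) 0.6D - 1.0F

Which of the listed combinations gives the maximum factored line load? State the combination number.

(1) 1.0(15.1) = 15.1
(2) 1.0(15.1) + 0.7(8.7) + 0.7(6.5) + 0.7(15.4) + 0.7(8.2) = 15.1 + 6.1 + 4.6 + 10.8 + 5.7 = 42.3
(3) 1.0(15.1) + 1.0(15.4) + 0.7(8.7) = 15.1 + 15.4 + 6.1 = 36.6
(4) 0.6(15.1) - 1.0(6.5) = 9.1 - 6.5 = 2.6
The largest value is 42.3 kN/m from combination 2.

Combination 2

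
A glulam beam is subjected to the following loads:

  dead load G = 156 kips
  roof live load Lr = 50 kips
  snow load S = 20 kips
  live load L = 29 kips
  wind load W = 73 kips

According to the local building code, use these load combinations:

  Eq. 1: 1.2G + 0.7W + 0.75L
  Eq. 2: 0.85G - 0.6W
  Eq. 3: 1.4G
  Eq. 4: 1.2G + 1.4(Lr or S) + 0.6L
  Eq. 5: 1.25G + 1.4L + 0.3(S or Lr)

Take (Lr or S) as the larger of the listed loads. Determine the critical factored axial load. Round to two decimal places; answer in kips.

(Lr or S) → Lr = 50 kips; (S or Lr) → Lr = 50 kips.
Eq. 1: 1.2(156) + 0.7(73) + 0.75(29) = 187.20 + 51.10 + 21.75 = 260.05
Eq. 2: 0.85(156) - 0.6(73) = 132.60 - 43.80 = 88.80
Eq. 3: 1.4(156) = 218.40
Eq. 4: 1.2(156) + 1.4(50) + 0.6(29) = 187.20 + 70.00 + 17.40 = 274.60
Eq. 5: 1.25(156) + 1.4(29) + 0.3(50) = 195.00 + 40.60 + 15.00 = 250.60
Combination 4 governs: P_u = 274.60 kips.

274.60 kips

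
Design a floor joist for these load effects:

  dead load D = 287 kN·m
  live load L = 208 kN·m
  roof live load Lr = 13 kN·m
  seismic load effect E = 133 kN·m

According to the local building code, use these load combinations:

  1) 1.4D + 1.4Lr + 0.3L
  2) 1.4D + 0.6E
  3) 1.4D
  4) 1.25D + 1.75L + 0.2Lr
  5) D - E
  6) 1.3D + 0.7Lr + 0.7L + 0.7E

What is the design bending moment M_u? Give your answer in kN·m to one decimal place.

1) 1.4(287) + 1.4(13) + 0.3(208) = 482.4
2) 1.4(287) + 0.6(133) = 481.6
3) 1.4(287) = 401.8
4) 1.25(287) + 1.75(208) + 0.2(13) = 725.4
5) 1.0(287) - 1.0(133) = 154.0
6) 1.3(287) + 0.7(13) + 0.7(208) + 0.7(133) = 620.9
The controlling combination is 4, giving 725.4 kN·m.

725.4 kN·m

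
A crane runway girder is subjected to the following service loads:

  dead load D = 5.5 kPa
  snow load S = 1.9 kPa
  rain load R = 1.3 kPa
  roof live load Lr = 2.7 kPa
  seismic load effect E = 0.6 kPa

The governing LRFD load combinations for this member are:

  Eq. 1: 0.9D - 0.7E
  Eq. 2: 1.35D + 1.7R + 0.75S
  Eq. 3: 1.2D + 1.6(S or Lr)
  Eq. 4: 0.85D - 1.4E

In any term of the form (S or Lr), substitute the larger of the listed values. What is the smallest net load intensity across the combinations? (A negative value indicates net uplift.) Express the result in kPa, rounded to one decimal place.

(S or Lr) → Lr = 2.7 kPa.
Eq. 1: 0.9(5.5) - 0.7(0.6) = 4.5
Eq. 2: 1.35(5.5) + 1.7(1.3) + 0.75(1.9) = 11.1
Eq. 3: 1.2(5.5) + 1.6(2.7) = 6.6 + 4.3 = 10.9
Eq. 4: 0.85(5.5) - 1.4(0.6) = 3.8
Combination 4 gives the minimum: 3.8 kPa.

3.8 kPa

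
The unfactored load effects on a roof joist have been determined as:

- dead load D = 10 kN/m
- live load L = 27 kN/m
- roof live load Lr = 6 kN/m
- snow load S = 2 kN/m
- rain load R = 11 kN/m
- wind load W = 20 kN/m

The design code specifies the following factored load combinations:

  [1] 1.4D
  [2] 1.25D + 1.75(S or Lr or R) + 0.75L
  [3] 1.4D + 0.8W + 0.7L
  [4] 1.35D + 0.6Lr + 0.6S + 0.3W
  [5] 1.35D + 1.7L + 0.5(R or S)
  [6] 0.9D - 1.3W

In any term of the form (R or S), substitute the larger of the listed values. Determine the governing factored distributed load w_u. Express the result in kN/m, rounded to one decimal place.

(S or Lr or R) → R = 11 kN/m; (R or S) → R = 11 kN/m.
[1] 1.4(10) = 14.0
[2] 1.25(10) + 1.75(11) + 0.75(27) = 52.0
[3] 1.4(10) + 0.8(20) + 0.7(27) = 14.0 + 16.0 + 18.9 = 48.9
[4] 1.35(10) + 0.6(6) + 0.6(2) + 0.3(20) = 13.5 + 3.6 + 1.2 + 6.0 = 24.3
[5] 1.35(10) + 1.7(27) + 0.5(11) = 13.5 + 45.9 + 5.5 = 64.9
[6] 0.9(10) - 1.3(20) = 9.0 - 26.0 = -17.0
Combination 5 governs: w_u = 64.9 kN/m.

64.9 kN/m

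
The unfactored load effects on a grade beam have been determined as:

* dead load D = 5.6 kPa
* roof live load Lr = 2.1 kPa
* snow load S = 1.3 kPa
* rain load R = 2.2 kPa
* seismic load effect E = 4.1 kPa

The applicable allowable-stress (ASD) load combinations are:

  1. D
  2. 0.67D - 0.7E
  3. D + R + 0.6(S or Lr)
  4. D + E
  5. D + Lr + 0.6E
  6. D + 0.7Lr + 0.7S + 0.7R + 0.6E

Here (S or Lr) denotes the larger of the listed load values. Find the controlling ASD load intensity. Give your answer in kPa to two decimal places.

(S or Lr) → Lr = 2.1 kPa.
1. 1.0(5.6) = 5.60
2. 0.67(5.6) - 0.7(4.1) = 3.75 - 2.87 = 0.88
3. 1.0(5.6) + 1.0(2.2) + 0.6(2.1) = 5.60 + 2.20 + 1.26 = 9.06
4. 1.0(5.6) + 1.0(4.1) = 5.60 + 4.10 = 9.70
5. 1.0(5.6) + 1.0(2.1) + 0.6(4.1) = 5.60 + 2.10 + 2.46 = 10.16
6. 1.0(5.6) + 0.7(2.1) + 0.7(1.3) + 0.7(2.2) + 0.6(4.1) = 5.60 + 1.47 + 0.91 + 1.54 + 2.46 = 11.98
The controlling combination is 6, giving 11.98 kPa.

11.98 kPa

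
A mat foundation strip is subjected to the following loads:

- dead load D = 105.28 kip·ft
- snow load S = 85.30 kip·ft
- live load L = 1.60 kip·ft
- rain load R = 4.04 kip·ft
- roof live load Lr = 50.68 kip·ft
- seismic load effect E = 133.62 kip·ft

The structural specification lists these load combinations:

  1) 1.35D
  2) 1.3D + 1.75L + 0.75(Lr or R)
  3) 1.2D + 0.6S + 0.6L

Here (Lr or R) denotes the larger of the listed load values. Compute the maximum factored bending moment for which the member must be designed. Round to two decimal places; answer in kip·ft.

178.48 kip·ft

(Lr or R) → Lr = 50.68 kip·ft.
1) 1.35(105.28) = 142.13
2) 1.3(105.28) + 1.75(1.60) + 0.75(50.68) = 177.67
3) 1.2(105.28) + 0.6(85.30) + 0.6(1.60) = 178.48
Maximum is from combination 3.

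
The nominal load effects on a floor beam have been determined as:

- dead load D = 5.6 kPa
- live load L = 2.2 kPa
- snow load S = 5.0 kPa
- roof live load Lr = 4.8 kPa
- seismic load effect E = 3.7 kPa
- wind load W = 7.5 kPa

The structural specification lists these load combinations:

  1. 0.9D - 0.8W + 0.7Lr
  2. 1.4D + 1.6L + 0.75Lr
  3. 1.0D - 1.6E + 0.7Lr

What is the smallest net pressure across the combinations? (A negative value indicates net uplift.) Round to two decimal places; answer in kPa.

2.40 kPa

1. 0.9(5.6) - 0.8(7.5) + 0.7(4.8) = 2.40
2. 1.4(5.6) + 1.6(2.2) + 0.75(4.8) = 14.96
3. 1.0(5.6) - 1.6(3.7) + 0.7(4.8) = 3.04
Combination 1 gives the minimum: 2.40 kPa.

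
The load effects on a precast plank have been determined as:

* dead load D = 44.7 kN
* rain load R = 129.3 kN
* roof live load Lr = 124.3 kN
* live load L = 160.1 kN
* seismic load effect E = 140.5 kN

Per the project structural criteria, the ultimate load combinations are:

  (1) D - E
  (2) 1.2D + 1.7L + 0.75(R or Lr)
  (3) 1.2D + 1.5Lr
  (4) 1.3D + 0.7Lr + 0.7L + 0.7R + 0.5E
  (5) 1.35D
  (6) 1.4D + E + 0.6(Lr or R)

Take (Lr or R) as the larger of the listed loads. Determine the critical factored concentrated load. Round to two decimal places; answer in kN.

(R or Lr) → R = 129.3 kN; (Lr or R) → R = 129.3 kN.
(1) 1.0(44.7) - 1.0(140.5) = 44.70 - 140.50 = -95.80
(2) 1.2(44.7) + 1.7(160.1) + 0.75(129.3) = 53.64 + 272.17 + 96.98 = 422.79
(3) 1.2(44.7) + 1.5(124.3) = 53.64 + 186.45 = 240.09
(4) 1.3(44.7) + 0.7(124.3) + 0.7(160.1) + 0.7(129.3) + 0.5(140.5) = 58.11 + 87.01 + 112.07 + 90.51 + 70.25 = 417.95
(5) 1.35(44.7) = 60.35
(6) 1.4(44.7) + 1.0(140.5) + 0.6(129.3) = 62.58 + 140.50 + 77.58 = 280.66
Combination 2 governs: P_u = 422.79 kN.

422.79 kN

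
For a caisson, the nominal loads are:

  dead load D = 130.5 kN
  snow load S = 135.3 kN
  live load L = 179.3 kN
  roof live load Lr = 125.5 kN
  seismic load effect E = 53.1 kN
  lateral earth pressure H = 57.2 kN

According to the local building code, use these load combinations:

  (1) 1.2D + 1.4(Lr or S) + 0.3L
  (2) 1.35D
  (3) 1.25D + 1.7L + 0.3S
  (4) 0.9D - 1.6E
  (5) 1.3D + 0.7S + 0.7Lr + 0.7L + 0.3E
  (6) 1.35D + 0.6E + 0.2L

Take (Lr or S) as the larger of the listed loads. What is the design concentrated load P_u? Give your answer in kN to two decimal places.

508.53 kN

(Lr or S) → S = 135.3 kN.
(1) 1.2(130.5) + 1.4(135.3) + 0.3(179.3) = 156.60 + 189.42 + 53.79 = 399.81
(2) 1.35(130.5) = 176.18
(3) 1.25(130.5) + 1.7(179.3) + 0.3(135.3) = 163.13 + 304.81 + 40.59 = 508.53
(4) 0.9(130.5) - 1.6(53.1) = 117.45 - 84.96 = 32.49
(5) 1.3(130.5) + 0.7(135.3) + 0.7(125.5) + 0.7(179.3) + 0.3(53.1) = 169.65 + 94.71 + 87.85 + 125.51 + 15.93 = 493.65
(6) 1.35(130.5) + 0.6(53.1) + 0.2(179.3) = 176.18 + 31.86 + 35.86 = 243.90
Maximum is from combination 3.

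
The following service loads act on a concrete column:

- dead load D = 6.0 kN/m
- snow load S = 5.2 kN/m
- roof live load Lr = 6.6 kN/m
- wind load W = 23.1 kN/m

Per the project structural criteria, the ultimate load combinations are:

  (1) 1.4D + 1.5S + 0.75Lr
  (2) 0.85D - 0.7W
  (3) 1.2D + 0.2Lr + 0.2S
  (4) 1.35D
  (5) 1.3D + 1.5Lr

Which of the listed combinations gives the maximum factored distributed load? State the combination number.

(1) 1.4(6.0) + 1.5(5.2) + 0.75(6.6) = 21.15
(2) 0.85(6.0) - 0.7(23.1) = -11.07
(3) 1.2(6.0) + 0.2(6.6) + 0.2(5.2) = 9.56
(4) 1.35(6.0) = 8.10
(5) 1.3(6.0) + 1.5(6.6) = 17.70
The largest value is 21.15 kN/m from combination 1.

Combination 1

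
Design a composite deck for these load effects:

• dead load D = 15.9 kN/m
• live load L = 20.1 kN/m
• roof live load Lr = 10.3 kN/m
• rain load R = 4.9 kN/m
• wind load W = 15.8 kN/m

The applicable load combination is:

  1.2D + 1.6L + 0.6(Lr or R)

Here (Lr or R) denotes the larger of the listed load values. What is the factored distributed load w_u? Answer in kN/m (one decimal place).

57.4 kN/m

(Lr or R) → Lr = 10.3 kN/m.
1.2(15.9) + 1.6(20.1) + 0.6(10.3) = 57.4
w_u = 57.4 kN/m.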